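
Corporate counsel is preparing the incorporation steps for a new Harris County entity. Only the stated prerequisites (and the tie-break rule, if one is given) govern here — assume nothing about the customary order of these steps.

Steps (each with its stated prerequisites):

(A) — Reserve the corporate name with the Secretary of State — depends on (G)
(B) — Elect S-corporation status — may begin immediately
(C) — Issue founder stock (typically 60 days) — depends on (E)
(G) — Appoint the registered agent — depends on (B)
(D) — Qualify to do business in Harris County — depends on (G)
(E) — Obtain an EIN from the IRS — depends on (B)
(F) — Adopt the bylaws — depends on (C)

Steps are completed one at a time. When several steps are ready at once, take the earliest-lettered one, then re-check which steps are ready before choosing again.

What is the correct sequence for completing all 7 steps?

(B), (E), (C), (F), (G), (A), (D)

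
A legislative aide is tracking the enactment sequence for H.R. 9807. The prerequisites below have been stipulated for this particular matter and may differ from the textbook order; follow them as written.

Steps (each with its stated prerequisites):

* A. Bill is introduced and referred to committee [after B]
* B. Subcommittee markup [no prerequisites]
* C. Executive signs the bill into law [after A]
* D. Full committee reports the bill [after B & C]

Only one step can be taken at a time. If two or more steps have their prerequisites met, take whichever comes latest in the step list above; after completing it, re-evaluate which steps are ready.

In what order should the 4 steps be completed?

B has no prerequisites → B first.
A needed B, now all done → A.
C needed A, now all done → C.
D is the only step now ready → D.

B, A, C, D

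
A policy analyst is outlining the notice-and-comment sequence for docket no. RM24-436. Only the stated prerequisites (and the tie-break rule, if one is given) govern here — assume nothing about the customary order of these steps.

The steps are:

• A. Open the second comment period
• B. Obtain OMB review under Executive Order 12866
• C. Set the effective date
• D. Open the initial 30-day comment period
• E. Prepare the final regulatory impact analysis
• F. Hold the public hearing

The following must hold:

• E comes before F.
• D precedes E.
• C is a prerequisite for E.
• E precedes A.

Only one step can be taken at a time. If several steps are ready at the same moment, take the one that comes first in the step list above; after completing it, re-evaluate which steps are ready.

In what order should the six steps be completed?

B C D E A F

Nothing is required for B, C and D. B is listed earlier → B first.
Ready: C and D. C is listed earlier → C.
Next only D has its prerequisites met → D.
E needed C and D, now all done → E.
Now A and F have their prerequisites met. A is listed earlier, so A next.
F needed E, now all done → F.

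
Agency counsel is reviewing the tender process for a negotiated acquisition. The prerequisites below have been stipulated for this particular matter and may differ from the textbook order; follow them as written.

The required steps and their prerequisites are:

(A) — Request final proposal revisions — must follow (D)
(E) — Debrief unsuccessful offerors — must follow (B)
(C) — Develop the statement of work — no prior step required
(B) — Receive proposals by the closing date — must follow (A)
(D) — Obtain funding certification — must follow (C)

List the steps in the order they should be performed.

(C) has no prerequisites → (C) first.
Next only (D) has its prerequisites met → (D).
(A) is the only step now ready → (A).
Next only (B) has its prerequisites met → (B).
(E) needed (B), now all done → (E).

(C), (D), (A), (B), (E)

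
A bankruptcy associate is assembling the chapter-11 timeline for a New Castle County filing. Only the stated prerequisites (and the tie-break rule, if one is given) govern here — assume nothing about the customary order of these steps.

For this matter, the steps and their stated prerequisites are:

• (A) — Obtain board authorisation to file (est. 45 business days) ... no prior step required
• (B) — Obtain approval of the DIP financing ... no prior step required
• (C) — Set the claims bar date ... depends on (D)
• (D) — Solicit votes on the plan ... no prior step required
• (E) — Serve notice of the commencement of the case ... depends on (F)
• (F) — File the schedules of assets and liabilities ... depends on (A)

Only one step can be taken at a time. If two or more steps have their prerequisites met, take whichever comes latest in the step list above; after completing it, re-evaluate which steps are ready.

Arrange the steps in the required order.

(D) → (C) → (B) → (A) → (F) → (E)

(D), (B) and (A) have no prerequisites; (D) is listed later, so (D) is first.
(C) now also ready, so the ready set is {(C), (B), (A)}; (C) is listed later → (C).
Ready: (B) and (A). (B) is listed later → (B).
(A) is the only step now ready → (A).
Next only (F) has its prerequisites met → (F).
Next only (E) has its prerequisites met → (E).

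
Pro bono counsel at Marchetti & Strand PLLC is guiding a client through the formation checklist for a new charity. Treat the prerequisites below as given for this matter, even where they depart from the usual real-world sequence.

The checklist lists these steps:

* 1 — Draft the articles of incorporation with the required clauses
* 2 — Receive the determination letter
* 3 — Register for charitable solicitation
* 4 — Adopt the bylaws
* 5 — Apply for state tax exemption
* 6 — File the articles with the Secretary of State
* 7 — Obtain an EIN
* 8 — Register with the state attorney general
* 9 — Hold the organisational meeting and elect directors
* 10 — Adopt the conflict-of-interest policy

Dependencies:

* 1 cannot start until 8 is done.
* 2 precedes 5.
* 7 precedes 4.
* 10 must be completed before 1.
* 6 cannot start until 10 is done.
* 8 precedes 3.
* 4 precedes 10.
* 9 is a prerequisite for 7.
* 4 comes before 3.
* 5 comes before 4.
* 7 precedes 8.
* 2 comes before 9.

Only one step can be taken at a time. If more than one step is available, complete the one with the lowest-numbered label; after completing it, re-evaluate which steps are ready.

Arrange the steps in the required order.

2 is the only step with nothing outstanding, so it goes first.
5 and 9 are both available; 5 has the earlier label → 5.
9 is the only step now ready → 9.
That leaves 7 as the only ready step → 7.
4 and 8 are both available; 4 has the earlier label → 4.
8 and 10 are both available; 8 has the earlier label → 8.
Now 3 and 10 have their prerequisites met. 3 has the earlier label, so 3 next.
10 needed 4, now all done → 10.
Now 1 and 6 have their prerequisites met. 1 has the earlier label, so 1 next.
6 is the only step now ready → 6.

2, 5, 9, 7, 4, 8, 3, 10, 1, 6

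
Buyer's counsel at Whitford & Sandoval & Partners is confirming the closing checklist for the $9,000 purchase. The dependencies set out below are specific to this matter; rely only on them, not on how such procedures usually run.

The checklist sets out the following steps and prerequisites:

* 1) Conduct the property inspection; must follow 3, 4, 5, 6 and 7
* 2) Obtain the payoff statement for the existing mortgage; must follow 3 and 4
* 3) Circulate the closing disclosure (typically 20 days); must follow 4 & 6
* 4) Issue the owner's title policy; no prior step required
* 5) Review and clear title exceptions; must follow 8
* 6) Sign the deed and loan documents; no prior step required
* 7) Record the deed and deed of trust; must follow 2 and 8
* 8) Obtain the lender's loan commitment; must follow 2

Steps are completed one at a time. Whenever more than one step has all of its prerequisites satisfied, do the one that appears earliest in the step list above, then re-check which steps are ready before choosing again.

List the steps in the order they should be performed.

4 and 6 have no prerequisites; 4 is listed earlier, so 4 is first.
Next only 6 has its prerequisites met → 6.
That leaves 3 as the only ready step → 3.
2 needed 3 and 4, now all done → 2.
8 is the only step now ready → 8.
Now 5 and 7 have their prerequisites met. 5 is listed earlier, so 5 next.
7 needed 2 and 8, now all done → 7.
That leaves 1 as the only ready step → 1.

4 6 3 2 8 5 7 1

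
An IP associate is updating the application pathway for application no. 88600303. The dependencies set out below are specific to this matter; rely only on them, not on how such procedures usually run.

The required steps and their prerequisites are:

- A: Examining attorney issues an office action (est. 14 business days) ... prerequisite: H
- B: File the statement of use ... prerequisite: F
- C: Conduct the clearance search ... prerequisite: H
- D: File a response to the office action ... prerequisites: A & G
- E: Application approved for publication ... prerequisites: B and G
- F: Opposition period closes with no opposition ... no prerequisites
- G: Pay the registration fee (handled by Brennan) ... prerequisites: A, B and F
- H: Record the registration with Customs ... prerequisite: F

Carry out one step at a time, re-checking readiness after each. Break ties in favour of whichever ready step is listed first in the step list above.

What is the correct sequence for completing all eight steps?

F has no prerequisites → F first.
Now B and H have their prerequisites met. B is listed earlier, so B next.
H needed F, now all done → H.
A and C are both available; A is listed earlier → A.
G now also ready, so the ready set is {C, G}; C is listed earlier → C.
G needed A, B and F, now all done → G.
Now D and E have their prerequisites met. D is listed earlier, so D next.
Next only E has its prerequisites met → E.

F B H A C G D E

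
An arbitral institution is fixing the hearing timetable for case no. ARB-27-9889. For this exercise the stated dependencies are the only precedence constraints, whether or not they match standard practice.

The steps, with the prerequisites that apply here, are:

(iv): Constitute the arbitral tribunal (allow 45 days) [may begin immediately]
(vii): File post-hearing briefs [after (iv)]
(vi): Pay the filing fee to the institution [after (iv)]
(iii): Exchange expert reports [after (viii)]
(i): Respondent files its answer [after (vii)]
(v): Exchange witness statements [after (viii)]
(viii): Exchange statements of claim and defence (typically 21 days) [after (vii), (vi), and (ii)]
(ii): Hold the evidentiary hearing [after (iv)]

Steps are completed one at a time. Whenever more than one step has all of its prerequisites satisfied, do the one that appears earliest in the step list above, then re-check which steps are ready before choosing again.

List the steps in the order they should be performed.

(iv), (vii), (vi), (i), (ii), (viii), (iii), (v)

(iv) is the only step with nothing outstanding, so it goes first.
(vii), (vi) and (ii) are all available; (vii) is listed earlier → (vii).
(i) now also ready, so the ready set is {(vi), (i), (ii)}; (vi) is listed earlier → (vi).
Now (i) and (ii) have their prerequisites met. (i) is listed earlier, so (i) next.
That leaves (ii) as the only ready step → (ii).
(viii) needed (vii), (vi) and (ii), now all done → (viii).
(iii) and (v) are both available; (iii) is listed earlier → (iii).
Next only (v) has its prerequisites met → (v).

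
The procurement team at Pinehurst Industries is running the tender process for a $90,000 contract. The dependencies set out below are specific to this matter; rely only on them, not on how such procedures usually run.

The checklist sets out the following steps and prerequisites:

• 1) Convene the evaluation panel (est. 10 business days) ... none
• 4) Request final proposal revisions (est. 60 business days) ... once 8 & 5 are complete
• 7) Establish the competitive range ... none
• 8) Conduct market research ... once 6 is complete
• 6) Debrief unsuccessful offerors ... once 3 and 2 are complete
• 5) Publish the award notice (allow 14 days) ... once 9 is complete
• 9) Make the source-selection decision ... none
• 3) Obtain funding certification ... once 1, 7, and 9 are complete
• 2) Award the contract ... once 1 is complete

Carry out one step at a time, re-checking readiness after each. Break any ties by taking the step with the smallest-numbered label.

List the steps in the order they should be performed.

1 → 2 → 7 → 9 → 3 → 5 → 6 → 8 → 4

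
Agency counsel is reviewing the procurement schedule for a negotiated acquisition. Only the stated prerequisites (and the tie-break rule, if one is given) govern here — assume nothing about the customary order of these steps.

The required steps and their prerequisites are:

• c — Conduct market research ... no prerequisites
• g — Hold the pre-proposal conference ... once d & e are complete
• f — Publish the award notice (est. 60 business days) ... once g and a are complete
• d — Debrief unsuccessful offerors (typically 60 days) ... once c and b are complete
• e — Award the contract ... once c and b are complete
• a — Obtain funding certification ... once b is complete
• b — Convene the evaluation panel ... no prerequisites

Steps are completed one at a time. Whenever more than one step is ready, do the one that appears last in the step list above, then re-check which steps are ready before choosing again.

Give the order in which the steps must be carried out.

b, a, c, e, d, g, f

Nothing is required for b and c. b is listed later → b first.
a now also ready, so the ready set is {a, c}; a is listed later → a.
Next only c has its prerequisites met → c.
Now e and d have their prerequisites met. e is listed later, so e next.
d is the only step now ready → d.
That leaves g as the only ready step → g.
f is the only step now ready → f.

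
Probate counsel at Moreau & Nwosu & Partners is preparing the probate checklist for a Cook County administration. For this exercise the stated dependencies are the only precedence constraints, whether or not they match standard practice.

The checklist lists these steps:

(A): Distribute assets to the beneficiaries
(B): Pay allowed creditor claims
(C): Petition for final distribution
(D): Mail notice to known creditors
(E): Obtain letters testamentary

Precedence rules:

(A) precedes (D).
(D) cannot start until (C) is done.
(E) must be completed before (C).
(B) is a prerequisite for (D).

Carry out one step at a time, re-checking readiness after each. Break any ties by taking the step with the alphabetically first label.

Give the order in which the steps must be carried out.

(A), (B) and (E) have no prerequisites; (A) has the earlier label, so (A) is first.
(B) and (E) are both available; (B) has the earlier label → (B).
Next only (E) has its prerequisites met → (E).
Next only (C) has its prerequisites met → (C).
(D) is the only step now ready → (D).

(A), (B), (E), (C), (D)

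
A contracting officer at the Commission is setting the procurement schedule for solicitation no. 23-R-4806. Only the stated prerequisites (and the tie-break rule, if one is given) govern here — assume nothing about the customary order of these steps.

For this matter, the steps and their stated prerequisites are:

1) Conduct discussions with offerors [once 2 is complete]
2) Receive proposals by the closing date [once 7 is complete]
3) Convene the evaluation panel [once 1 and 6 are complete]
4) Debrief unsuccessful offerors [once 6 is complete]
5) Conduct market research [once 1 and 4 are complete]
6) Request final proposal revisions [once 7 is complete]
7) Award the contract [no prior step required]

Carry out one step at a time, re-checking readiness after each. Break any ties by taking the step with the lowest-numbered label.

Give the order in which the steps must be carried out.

7 has no prerequisites → 7 first.
Ready: 2 and 6. 2 has the earlier label → 2.
1 and 6 are both available; 1 has the earlier label → 1.
Next only 6 has its prerequisites met → 6.
Now 3 and 4 have their prerequisites met. 3 has the earlier label, so 3 next.
That leaves 4 as the only ready step → 4.
5 needed 1 and 4, now all done → 5.

7 → 2 → 1 → 6 → 3 → 4 → 5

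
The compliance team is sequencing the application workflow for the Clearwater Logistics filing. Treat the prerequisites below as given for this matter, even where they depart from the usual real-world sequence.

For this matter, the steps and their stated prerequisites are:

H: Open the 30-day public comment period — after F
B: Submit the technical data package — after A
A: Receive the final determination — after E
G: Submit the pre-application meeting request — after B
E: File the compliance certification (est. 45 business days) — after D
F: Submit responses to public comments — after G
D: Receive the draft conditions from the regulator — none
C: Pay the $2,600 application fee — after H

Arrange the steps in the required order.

D → E → A → B → G → F → H → C

D has no prerequisites → D first.
Next only E has its prerequisites met → E.
A is the only step now ready → A.
That leaves B as the only ready step → B.
That leaves G as the only ready step → G.
F needed G, now all done → F.
H is the only step now ready → H.
C needed H, now all done → C.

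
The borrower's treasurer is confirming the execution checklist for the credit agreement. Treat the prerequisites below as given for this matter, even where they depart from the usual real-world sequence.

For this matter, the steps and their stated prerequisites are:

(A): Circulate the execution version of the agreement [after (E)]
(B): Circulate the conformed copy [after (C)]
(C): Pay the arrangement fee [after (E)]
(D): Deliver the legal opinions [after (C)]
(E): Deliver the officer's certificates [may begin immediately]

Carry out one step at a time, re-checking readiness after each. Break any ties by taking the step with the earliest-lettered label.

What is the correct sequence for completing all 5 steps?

(E) has no prerequisites → (E) first.
(A) and (C) are both available; (A) has the earlier label → (A).
(C) is the only step now ready → (C).
Now (B) and (D) have their prerequisites met. (B) has the earlier label, so (B) next.
(D) is the only step now ready → (D).

(E) (A) (C) (B) (D)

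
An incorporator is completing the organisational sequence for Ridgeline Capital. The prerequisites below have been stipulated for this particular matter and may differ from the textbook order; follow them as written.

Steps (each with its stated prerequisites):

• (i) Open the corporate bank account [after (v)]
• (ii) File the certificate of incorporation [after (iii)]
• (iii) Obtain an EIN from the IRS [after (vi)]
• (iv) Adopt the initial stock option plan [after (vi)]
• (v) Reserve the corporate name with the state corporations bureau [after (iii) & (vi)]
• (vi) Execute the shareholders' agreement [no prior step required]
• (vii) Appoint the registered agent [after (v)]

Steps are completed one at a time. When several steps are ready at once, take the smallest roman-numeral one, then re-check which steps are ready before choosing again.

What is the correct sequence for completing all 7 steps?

(vi) has no prerequisites → (vi) first.
Now (iii) and (iv) have their prerequisites met. (iii) has the earlier label, so (iii) next.
Now (ii), (iv) and (v) have their prerequisites met. (ii) has the earlier label, so (ii) next.
Now (iv) and (v) have their prerequisites met. (iv) has the earlier label, so (iv) next.
Next only (v) has its prerequisites met → (v).
Now (i) and (vii) have their prerequisites met. (i) has the earlier label, so (i) next.
(vii) needed (v), now all done → (vii).

(vi), (iii), (ii), (iv), (v), (i), (vii)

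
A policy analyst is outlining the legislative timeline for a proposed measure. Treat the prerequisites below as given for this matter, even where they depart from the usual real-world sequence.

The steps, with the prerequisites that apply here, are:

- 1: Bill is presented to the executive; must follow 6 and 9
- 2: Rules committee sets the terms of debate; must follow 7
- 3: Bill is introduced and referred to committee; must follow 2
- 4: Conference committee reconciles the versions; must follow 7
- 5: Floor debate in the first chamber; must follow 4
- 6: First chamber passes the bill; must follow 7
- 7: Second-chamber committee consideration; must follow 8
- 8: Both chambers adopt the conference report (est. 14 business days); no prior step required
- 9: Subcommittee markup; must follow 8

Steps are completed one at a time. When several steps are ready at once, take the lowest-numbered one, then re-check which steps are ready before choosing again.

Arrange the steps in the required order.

8 → 7 → 2 → 3 → 4 → 5 → 6 → 9 → 1

8 has no prerequisites → 8 first.
7 and 9 are both available; 7 has the earlier label → 7.
2, 4, 6 and 9 are all available; 2 has the earlier label → 2.
3 now also ready, so the ready set is {3, 4, 6, 9}; 3 has the earlier label → 3.
Now 4, 6 and 9 have their prerequisites met. 4 has the earlier label, so 4 next.
5 now also ready, so the ready set is {5, 6, 9}; 5 has the earlier label → 5.
Now 6 and 9 have their prerequisites met. 6 has the earlier label, so 6 next.
That leaves 9 as the only ready step → 9.
1 needed 6 and 9, now all done → 1.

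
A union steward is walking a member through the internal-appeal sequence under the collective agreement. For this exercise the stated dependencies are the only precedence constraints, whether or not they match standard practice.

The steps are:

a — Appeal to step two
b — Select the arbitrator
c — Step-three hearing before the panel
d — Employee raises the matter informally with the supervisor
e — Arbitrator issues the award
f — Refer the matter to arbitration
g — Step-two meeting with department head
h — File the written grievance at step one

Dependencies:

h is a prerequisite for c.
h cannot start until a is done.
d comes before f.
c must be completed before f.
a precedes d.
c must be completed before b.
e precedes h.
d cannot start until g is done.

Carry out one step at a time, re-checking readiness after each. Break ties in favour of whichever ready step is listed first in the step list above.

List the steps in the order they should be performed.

a, e, g, d, h, c, b, f

a, e and g have no prerequisites; a is listed earlier, so a is first.
Ready: e and g. e is listed earlier → e.
g and h are both available; g is listed earlier → g.
d now also ready, so the ready set is {d, h}; d is listed earlier → d.
Next only h has its prerequisites met → h.
c is the only step now ready → c.
b and f are both available; b is listed earlier → b.
f is the only step now ready → f.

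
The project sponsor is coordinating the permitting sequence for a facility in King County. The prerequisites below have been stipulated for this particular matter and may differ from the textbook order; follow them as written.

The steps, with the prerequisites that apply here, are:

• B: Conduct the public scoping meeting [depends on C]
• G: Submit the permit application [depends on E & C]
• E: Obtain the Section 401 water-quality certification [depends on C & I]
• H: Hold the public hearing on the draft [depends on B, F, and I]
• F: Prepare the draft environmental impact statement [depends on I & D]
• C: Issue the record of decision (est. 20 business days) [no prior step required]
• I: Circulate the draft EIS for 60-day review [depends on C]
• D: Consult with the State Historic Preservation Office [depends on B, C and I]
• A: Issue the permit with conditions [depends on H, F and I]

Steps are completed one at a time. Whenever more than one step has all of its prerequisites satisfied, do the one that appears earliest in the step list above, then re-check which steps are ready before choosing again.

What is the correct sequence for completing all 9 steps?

C is the only step with nothing outstanding, so it goes first.
B and I are both available; B is listed earlier → B.
That leaves I as the only ready step → I.
Ready: E and D. E is listed earlier → E.
G now also ready, so the ready set is {G, D}; G is listed earlier → G.
Next only D has its prerequisites met → D.
That leaves F as the only ready step → F.
H needed B, F and I, now all done → H.
A needed H, F and I, now all done → A.

C, B, I, E, G, D, F, H, A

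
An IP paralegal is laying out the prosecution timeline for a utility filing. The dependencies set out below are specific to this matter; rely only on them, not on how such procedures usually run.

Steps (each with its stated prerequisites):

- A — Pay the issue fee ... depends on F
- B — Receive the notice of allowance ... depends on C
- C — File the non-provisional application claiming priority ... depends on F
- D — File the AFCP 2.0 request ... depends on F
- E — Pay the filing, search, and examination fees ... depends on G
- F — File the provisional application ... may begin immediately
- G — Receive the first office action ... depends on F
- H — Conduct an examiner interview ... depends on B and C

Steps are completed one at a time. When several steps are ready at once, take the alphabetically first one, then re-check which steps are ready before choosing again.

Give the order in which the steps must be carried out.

F, A, C, B, D, G, E, H

F has no prerequisites → F first.
A, C, D and G are all available; A has the earlier label → A.
Ready: C, D and G. C has the earlier label → C.
Ready: B, D and G. B has the earlier label → B.
D, G and H are all available; D has the earlier label → D.
Now G and H have their prerequisites met. G has the earlier label, so G next.
Now E and H have their prerequisites met. E has the earlier label, so E next.
H is the only step now ready → H.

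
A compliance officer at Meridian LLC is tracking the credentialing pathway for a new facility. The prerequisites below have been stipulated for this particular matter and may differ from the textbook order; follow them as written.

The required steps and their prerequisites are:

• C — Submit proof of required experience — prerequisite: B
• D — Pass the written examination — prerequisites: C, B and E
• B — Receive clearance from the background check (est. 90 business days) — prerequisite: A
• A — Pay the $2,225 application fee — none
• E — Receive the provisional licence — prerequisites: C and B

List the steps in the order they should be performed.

A, B, C, E, D

A has no prerequisites → A first.
B needed A, now all done → B.
C needed B, now all done → C.
E needed C and B, now all done → E.
D is the only step now ready → D.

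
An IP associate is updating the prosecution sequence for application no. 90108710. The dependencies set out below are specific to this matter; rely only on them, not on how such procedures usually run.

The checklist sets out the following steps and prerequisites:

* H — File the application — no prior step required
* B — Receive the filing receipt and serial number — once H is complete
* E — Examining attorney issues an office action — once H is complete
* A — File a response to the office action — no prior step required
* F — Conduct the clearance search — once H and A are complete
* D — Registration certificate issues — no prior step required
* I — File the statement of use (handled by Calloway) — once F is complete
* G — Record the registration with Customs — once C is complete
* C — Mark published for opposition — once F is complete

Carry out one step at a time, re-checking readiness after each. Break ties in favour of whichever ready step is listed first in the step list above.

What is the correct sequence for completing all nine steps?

H → B → E → A → F → D → I → C → G

Nothing is required for H, A and D. H is listed earlier → H first.
B and E now also ready, so the ready set is {B, E, A, D}; B is listed earlier → B.
E, A and D are all available; E is listed earlier → E.
Ready: A and D. A is listed earlier → A.
F and D are both available; F is listed earlier → F.
I and C now also ready, so the ready set is {D, I, C}; D is listed earlier → D.
I and C are both available; I is listed earlier → I.
C needed F, now all done → C.
Next only G has its prerequisites met → G.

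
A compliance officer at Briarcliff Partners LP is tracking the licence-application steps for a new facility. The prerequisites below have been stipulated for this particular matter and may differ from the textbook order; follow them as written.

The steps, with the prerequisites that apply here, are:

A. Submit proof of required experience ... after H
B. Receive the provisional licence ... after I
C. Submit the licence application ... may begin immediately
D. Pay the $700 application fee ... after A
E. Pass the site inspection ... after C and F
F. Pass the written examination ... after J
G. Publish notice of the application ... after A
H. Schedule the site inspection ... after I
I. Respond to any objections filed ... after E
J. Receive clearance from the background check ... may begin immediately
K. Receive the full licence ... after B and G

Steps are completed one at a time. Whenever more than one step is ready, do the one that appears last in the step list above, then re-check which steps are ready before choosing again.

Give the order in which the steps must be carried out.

J and C have no prerequisites; J is listed later, so J is first.
Ready: F and C. F is listed later → F.
That leaves C as the only ready step → C.
Next only E has its prerequisites met → E.
Next only I has its prerequisites met → I.
Ready: H and B. H is listed later → H.
A now also ready, so the ready set is {B, A}; B is listed later → B.
A is the only step now ready → A.
G and D are both available; G is listed later → G.
K now also ready, so the ready set is {K, D}; K is listed later → K.
D is the only step now ready → D.

J → F → C → E → I → H → B → A → G → K → D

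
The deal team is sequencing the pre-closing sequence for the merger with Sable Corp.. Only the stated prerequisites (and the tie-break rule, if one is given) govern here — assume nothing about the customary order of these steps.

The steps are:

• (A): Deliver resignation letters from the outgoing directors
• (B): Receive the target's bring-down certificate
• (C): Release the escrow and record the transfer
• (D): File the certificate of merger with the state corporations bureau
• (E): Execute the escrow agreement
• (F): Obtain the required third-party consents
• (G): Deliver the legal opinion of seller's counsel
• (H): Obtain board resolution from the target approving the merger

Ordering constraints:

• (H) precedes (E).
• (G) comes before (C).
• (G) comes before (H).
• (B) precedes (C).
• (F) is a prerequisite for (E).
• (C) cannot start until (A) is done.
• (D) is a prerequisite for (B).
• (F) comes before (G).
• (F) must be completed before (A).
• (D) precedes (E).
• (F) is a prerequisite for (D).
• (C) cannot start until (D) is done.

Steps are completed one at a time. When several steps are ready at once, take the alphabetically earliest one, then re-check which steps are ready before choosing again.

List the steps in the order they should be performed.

Only (F) has no prerequisites, so it is first.
Now (A), (D) and (G) have their prerequisites met. (A) has the earlier label, so (A) next.
(D) and (G) are both available; (D) has the earlier label → (D).
Now (B) and (G) have their prerequisites met. (B) has the earlier label, so (B) next.
(G) is the only step now ready → (G).
Now (C) and (H) have their prerequisites met. (C) has the earlier label, so (C) next.
(H) needed (G), now all done → (H).
Next only (E) has its prerequisites met → (E).

(F) → (A) → (D) → (B) → (G) → (C) → (H) → (E)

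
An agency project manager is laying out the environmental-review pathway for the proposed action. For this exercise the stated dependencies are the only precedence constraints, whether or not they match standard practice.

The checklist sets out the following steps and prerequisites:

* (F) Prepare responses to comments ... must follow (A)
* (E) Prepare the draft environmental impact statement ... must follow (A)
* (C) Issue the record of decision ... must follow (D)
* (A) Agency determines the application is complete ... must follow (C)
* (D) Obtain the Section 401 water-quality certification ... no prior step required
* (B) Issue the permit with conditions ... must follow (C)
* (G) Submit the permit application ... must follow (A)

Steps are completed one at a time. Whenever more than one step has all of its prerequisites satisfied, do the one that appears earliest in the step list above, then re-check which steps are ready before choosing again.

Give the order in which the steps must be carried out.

(D) has no prerequisites → (D) first.
(C) needed (D), now all done → (C).
Now (A) and (B) have their prerequisites met. (A) is listed earlier, so (A) next.
(F), (E), (B) and (G) are all available; (F) is listed earlier → (F).
Ready: (E), (B) and (G). (E) is listed earlier → (E).
Now (B) and (G) have their prerequisites met. (B) is listed earlier, so (B) next.
(G) needed (A), now all done → (G).

(D) (C) (A) (F) (E) (B) (G)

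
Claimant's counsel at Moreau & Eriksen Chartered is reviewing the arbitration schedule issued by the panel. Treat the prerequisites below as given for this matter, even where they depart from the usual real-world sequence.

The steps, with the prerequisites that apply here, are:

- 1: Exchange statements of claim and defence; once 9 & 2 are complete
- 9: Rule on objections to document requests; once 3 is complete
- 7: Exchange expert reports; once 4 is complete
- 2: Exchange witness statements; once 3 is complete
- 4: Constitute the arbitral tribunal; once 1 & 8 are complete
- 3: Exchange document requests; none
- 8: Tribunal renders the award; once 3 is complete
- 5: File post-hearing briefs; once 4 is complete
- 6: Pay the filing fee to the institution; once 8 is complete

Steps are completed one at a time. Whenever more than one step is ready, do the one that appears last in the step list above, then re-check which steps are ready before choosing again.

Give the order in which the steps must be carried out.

3, 8, 6, 2, 9, 1, 4, 5, 7

3 is the only step with nothing outstanding, so it goes first.
8, 2 and 9 are all available; 8 is listed later → 8.
6 now also ready, so the ready set is {6, 2, 9}; 6 is listed later → 6.
Ready: 2 and 9. 2 is listed later → 2.
9 needed 3, now all done → 9.
Next only 1 has its prerequisites met → 1.
Next only 4 has its prerequisites met → 4.
5 and 7 are both available; 5 is listed later → 5.
7 needed 4, now all done → 7.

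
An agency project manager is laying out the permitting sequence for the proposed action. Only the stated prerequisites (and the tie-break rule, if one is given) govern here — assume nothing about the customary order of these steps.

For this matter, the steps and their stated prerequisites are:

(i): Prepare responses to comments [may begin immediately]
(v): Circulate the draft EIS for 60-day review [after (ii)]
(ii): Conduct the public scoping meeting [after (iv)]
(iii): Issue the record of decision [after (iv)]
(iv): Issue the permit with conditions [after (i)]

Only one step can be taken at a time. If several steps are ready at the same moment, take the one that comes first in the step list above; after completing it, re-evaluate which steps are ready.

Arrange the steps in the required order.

(i) → (iv) → (ii) → (v) → (iii)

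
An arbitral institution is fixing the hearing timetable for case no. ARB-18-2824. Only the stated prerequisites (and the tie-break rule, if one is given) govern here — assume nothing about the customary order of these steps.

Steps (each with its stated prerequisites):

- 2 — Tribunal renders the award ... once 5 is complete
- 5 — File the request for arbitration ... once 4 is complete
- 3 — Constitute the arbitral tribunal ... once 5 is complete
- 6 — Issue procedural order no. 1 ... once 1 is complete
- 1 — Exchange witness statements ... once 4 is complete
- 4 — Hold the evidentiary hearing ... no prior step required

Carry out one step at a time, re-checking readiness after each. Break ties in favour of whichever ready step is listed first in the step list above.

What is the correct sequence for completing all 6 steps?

Only 4 has no prerequisites, so it is first.
Now 5 and 1 have their prerequisites met. 5 is listed earlier, so 5 next.
2 and 3 now also ready, so the ready set is {2, 3, 1}; 2 is listed earlier → 2.
Ready: 3 and 1. 3 is listed earlier → 3.
1 needed 4, now all done → 1.
6 needed 1, now all done → 6.

4, 5, 2, 3, 1, 6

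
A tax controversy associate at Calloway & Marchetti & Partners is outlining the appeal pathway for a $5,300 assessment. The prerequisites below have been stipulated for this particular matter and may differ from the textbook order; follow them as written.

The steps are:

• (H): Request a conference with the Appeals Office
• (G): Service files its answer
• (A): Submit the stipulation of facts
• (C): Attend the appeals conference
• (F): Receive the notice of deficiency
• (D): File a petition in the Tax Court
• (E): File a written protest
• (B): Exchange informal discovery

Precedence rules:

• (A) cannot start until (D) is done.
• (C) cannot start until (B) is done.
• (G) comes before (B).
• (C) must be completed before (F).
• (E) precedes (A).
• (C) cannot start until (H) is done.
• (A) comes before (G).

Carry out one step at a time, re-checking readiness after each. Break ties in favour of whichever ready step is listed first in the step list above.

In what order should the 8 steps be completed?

(H), (D), (E), (A), (G), (B), (C), (F)

Nothing is required for (H), (D) and (E). (H) is listed earlier → (H) first.
Ready: (D) and (E). (D) is listed earlier → (D).
That leaves (E) as the only ready step → (E).
(A) needed (D) and (E), now all done → (A).
Next only (G) has its prerequisites met → (G).
(B) needed (G), now all done → (B).
(C) needed (H) and (B), now all done → (C).
Next only (F) has its prerequisites met → (F).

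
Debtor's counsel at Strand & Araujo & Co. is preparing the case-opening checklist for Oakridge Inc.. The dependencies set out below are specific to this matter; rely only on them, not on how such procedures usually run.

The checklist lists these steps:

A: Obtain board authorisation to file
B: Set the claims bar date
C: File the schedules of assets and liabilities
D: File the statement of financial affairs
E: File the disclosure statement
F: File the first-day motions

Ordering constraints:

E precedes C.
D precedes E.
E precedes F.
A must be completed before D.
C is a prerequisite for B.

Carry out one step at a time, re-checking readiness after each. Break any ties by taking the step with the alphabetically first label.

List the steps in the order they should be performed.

A → D → E → C → B → F

A has no prerequisites → A first.
That leaves D as the only ready step → D.
E needed D, now all done → E.
C and F are both available; C has the earlier label → C.
B now also ready, so the ready set is {B, F}; B has the earlier label → B.
Next only F has its prerequisites met → F.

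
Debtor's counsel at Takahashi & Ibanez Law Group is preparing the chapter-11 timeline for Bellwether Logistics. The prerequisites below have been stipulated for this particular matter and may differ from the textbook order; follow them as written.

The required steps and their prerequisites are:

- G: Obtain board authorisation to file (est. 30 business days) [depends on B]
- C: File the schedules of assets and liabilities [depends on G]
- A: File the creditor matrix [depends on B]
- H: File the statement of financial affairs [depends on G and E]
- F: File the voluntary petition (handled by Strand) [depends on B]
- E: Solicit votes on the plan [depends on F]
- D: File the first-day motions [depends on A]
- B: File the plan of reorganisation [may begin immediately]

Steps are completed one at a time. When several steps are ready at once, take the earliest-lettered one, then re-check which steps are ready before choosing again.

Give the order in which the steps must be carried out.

B → A → D → F → E → G → C → H

B has no prerequisites → B first.
Now A, F and G have their prerequisites met. A has the earlier label, so A next.
D now also ready, so the ready set is {D, F, G}; D has the earlier label → D.
Ready: F and G. F has the earlier label → F.
Ready: E and G. E has the earlier label → E.
G is the only step now ready → G.
Ready: C and H. C has the earlier label → C.
H is the only step now ready → H.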